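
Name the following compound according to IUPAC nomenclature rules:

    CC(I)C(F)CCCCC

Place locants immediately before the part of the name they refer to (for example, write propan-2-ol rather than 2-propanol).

The parent chain contains 8 carbons (octane).
The numbering direction is chosen so that the substituent locant set {2,3} is lower than {6,7} at the first point of difference.
That gives a fluoro group at C-3; an iodo group at C-2.
Substituent prefixes are cited in alphabetical order (multiplying prefixes like di-/tri- are ignored for ordering).
Putting it together: 3-fluoro-2-iodooctane.

3-fluoro-2-iodooctane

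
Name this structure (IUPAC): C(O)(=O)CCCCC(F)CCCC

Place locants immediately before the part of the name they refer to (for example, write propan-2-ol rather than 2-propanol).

6-fluorodecanoic acid

Counting along the main chain through the –COOH group gives 10 carbons: the parent is decane.
The highest-priority functional group is a carboxylic acid (terminal –COOH), so the name ends in -oic acid.
The numbering direction is chosen so that the carboxylic acid carbon is C-1 by definition.
With this numbering: a fluoro group at C-6.
Assembling the pieces gives 6-fluorodecanoic acid.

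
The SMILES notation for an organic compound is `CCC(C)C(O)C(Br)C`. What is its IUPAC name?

2-bromo-4-methylhexan-3-ol

The longest chain bearing the –OH group is 6 carbons long (hexane).
The highest-priority functional group is an alcohol (–OH), so the name ends in -ol.
Number the chain so that numbering from this end puts the hydroxyl group at C-3 rather than C-4.
With this numbering: the hydroxyl at C-3; a bromo group at C-2; a methyl group at C-4.
Prefixes are listed alphabetically: bromo, methyl.
Putting it together: 2-bromo-4-methylhexan-3-ol.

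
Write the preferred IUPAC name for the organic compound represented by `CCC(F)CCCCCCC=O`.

8-fluorodecanal

The longest carbon chain that includes the –CHO group has 10 carbons, so the parent hydride is decane.
An aldehyde (terminal –CHO) is the principal characteristic group, giving the suffix -al.
Choose the numbering such that the aldehyde carbon is C-1 by definition.
This places a fluoro group at C-8.
Assembling the pieces gives 8-fluorodecanal.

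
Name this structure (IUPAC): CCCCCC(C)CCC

4-methylnonane

The parent chain contains 9 carbons (nonane).
Choose the numbering such that the substituent locant set {4} is lower than {6} at the first point of difference.
That gives a methyl group at C-4.
Assembling the pieces gives 4-methylnonane.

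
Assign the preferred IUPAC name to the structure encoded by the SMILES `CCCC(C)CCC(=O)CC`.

The longest chain bearing the carbonyl is 9 carbons long (nonane).
The principal characteristic group is a ketone (C=O on an internal carbon), named with the suffix -one.
The numbering direction is chosen so that numbering from this end puts the carbonyl group at C-3 rather than C-7.
With this numbering: the carbonyl at C-3; a methyl group at C-6.
Assembling the pieces gives 6-methylnonan-3-one.

6-methylnonan-3-one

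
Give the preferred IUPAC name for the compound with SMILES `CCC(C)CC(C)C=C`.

3,5-dimethylhept-1-ene

The longest chain bearing the multiple bond is 7 carbons long (heptane).
The chain contains a C=C double bond, so the unsaturation ending is -ene.
Number the chain so that numbering from this end puts the double bond at C-1 rather than C-6.
This places the double bond between C-1 and C-2; methyl groups at C-3 and C-5.
The name is 3,5-dimethylhept-1-ene.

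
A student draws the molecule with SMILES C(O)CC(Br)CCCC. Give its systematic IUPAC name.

3-bromoheptan-1-ol

Counting along the main chain through the –OH group gives 7 carbons: the parent is heptane.
The principal characteristic group is an alcohol (–OH), named with the suffix -ol.
The numbering direction is chosen so that numbering from this end puts the hydroxyl group at C-1 rather than C-7.
With this numbering: the hydroxyl at C-1; a bromo group at C-3.
Putting it together: 3-bromoheptan-1-ol.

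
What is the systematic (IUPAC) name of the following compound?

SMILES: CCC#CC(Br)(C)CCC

5-bromo-5-methyloct-3-yne

Counting along the main chain through the multiple bond gives 8 carbons: the parent is octane.
A C≡C triple bond in the chain gives the infix -yne-.
The numbering direction is chosen so that numbering from this end puts the triple bond at C-3 rather than C-5.
This places the triple bond between C-3 and C-4; a bromo group at C-5; a methyl group at C-5.
The substituents are ordered alphabetically, ignoring any di-/tri- multipliers.
Assembling the pieces gives 5-bromo-5-methyloct-3-yne.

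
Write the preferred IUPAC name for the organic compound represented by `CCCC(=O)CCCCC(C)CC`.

The longest carbon chain that includes the carbonyl has 11 carbons, so the parent hydride is undecane.
A ketone (C=O on an internal carbon) is the principal characteristic group, giving the suffix -one.
Number the chain so that numbering from this end puts the carbonyl group at C-4 rather than C-8.
This places the carbonyl at C-4; a methyl group at C-9.
Putting it together: 9-methylundecan-4-one.

9-methylundecan-4-one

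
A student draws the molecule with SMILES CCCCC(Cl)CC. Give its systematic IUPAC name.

3-chloroheptane

The longest continuous carbon chain has 7 atoms, so the parent hydride is heptane.
Choose the numbering such that the substituent locant set {3} is lower than {5} at the first point of difference.
That gives a chloro group at C-3.
Assembling the pieces gives 3-chloroheptane.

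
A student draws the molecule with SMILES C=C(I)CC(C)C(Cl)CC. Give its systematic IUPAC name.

The longest chain bearing the multiple bond is 7 carbons long (heptane).
The chain contains a C=C double bond, so the unsaturation ending is -ene.
Number the chain so that numbering from this end puts the double bond at C-1 rather than C-6.
This places the double bond between C-1 and C-2; a chloro group at C-5; an iodo group at C-2; a methyl group at C-4.
The substituents are ordered alphabetically, ignoring any di-/tri- multipliers.
Assembling the pieces gives 5-chloro-2-iodo-4-methylhept-1-ene.

5-chloro-2-iodo-4-methylhept-1-ene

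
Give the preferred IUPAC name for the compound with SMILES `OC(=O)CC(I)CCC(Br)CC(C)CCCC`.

6-bromo-3-iodo-8-methyldodecanoic acid

The longest chain bearing the –COOH group is 12 carbons long (dodecane).
A carboxylic acid (terminal –COOH) is the principal characteristic group, giving the suffix -oic acid.
Number the chain so that the carboxylic acid carbon is C-1 by definition.
That gives a bromo group at C-6; an iodo group at C-3; a methyl group at C-8.
The substituents are ordered alphabetically, ignoring any di-/tri- multipliers.
Putting it together: 6-bromo-3-iodo-8-methyldodecanoic acid.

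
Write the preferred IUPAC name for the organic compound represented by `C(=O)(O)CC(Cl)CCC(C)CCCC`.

3-chloro-6-methyldecanoic acid

Counting along the main chain through the –COOH group gives 10 carbons: the parent is decane.
A carboxylic acid (terminal –COOH) is the principal characteristic group, giving the suffix -oic acid.
Choose the numbering such that the carboxylic acid carbon is C-1 by definition.
That gives a chloro group at C-3; a methyl group at C-6.
Substituent prefixes are cited in alphabetical order (multiplying prefixes like di-/tri- are ignored for ordering).
Putting it together: 3-chloro-6-methyldecanoic acid.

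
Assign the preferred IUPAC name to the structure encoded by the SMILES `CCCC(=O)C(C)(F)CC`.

3-fluoro-3-methylheptan-4-one

The longest carbon chain that includes the carbonyl has 7 carbons, so the parent hydride is heptane.
A ketone (C=O on an internal carbon) is the principal characteristic group, giving the suffix -one.
Number the chain so that the substituent locant set {3,3} is lower than {5,5} at the first point of difference.
With this numbering: the carbonyl at C-4; a fluoro group at C-3; a methyl group at C-3.
Substituent prefixes are cited in alphabetical order (multiplying prefixes like di-/tri- are ignored for ordering).
The name is 3-fluoro-3-methylheptan-4-one.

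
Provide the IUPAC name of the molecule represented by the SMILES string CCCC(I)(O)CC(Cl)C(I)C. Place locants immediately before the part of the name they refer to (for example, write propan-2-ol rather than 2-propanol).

6-chloro-4,7-diiodooctan-4-ol

Counting along the main chain through the –OH group gives 8 carbons: the parent is octane.
An alcohol (–OH) is the principal characteristic group, giving the suffix -ol.
Number the chain so that numbering from this end puts the hydroxyl group at C-4 rather than C-5.
That gives the hydroxyl at C-4; a chloro group at C-6; iodo groups at C-4 and C-7.
The substituents are ordered alphabetically, ignoring any di-/tri- multipliers.
Putting it together: 6-chloro-4,7-diiodooctan-4-ol.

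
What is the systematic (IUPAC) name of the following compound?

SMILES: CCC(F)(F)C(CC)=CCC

4-ethyl-5,5-difluorohept-3-ene

The longest carbon chain that includes the multiple bond has 7 carbons, so the parent hydride is heptane.
There is one C=C double bond, indicated by the ending -ene.
The numbering direction is chosen so that numbering from this end puts the double bond at C-3 rather than C-4.
That gives the double bond between C-3 and C-4; an ethyl group at C-4; two fluoro groups at C-5.
The substituents are ordered alphabetically, ignoring any di-/tri- multipliers.
The name is 4-ethyl-5,5-difluorohept-3-ene.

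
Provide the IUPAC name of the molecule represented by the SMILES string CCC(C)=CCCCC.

The longest carbon chain that includes the multiple bond has 8 carbons, so the parent hydride is octane.
The chain contains a C=C double bond, so the unsaturation ending is -ene.
The numbering direction is chosen so that numbering from this end puts the double bond at C-3 rather than C-5.
With this numbering: the double bond between C-3 and C-4; a methyl group at C-3.
Putting it together: 3-methyloct-3-ene.

3-methyloct-3-ene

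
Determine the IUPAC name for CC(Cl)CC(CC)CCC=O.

The longest chain bearing the –CHO group is 7 carbons long (heptane).
The highest-priority functional group is an aldehyde (terminal –CHO), so the name ends in -al.
The numbering direction is chosen so that the aldehyde carbon is C-1 by definition.
That gives a chloro group at C-6; an ethyl group at C-4.
Prefixes are listed alphabetically: chloro, ethyl.
The name is 6-chloro-4-ethylheptanal.

6-chloro-4-ethylheptanal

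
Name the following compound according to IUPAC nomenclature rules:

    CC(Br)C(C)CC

2-bromo-3-methylpentane

The parent chain contains 5 carbons (pentane).
The numbering direction is chosen so that the substituent locant set {2,3} is lower than {3,4} at the first point of difference.
This places a bromo group at C-2; a methyl group at C-3.
Prefixes are listed alphabetically: bromo, methyl.
Putting it together: 2-bromo-3-methylpentane.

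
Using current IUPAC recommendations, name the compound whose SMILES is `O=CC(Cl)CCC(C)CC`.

2-chloro-5-methylheptanal

The longest carbon chain that includes the –CHO group has 7 carbons, so the parent hydride is heptane.
The highest-priority functional group is an aldehyde (terminal –CHO), so the name ends in -al.
Number the chain so that the aldehyde carbon is C-1 by definition.
With this numbering: a chloro group at C-2; a methyl group at C-5.
Substituent prefixes are cited in alphabetical order (multiplying prefixes like di-/tri- are ignored for ordering).
Assembling the pieces gives 2-chloro-5-methylheptanal.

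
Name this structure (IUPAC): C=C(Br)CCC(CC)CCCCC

2-bromo-5-ethyldec-1-ene

Counting along the main chain through the multiple bond gives 10 carbons: the parent is decane.
A C=C double bond in the chain gives the infix -ene-.
Number the chain so that numbering from this end puts the double bond at C-1 rather than C-9.
With this numbering: the double bond between C-1 and C-2; a bromo group at C-2; an ethyl group at C-5.
The substituents are ordered alphabetically, ignoring any di-/tri- multipliers.
The name is 2-bromo-5-ethyldec-1-ene.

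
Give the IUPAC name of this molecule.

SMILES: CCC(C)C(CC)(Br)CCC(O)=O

4-bromo-4-ethyl-5-methylheptanoic acid

The longest carbon chain that includes the –COOH group has 7 carbons, so the parent hydride is heptane.
A carboxylic acid (terminal –COOH) is the principal characteristic group, giving the suffix -oic acid.
Number the chain so that the carboxylic acid carbon is C-1 by definition.
That gives a bromo group at C-4; an ethyl group at C-4; a methyl group at C-5.
Prefixes are listed alphabetically: bromo, ethyl, methyl.
Putting it together: 4-bromo-4-ethyl-5-methylheptanoic acid.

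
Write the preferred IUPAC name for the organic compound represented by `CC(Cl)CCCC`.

The longest continuous carbon chain has 6 atoms, so the parent hydride is hexane.
The numbering direction is chosen so that the substituent locant set {2} is lower than {5} at the first point of difference.
With this numbering: a chloro group at C-2.
Putting it together: 2-chlorohexane.

2-chlorohexane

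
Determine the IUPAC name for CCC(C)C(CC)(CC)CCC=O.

4,4-diethyl-5-methylheptanal

Counting along the main chain through the –CHO group gives 7 carbons: the parent is heptane.
An aldehyde (terminal –CHO) is the principal characteristic group, giving the suffix -al.
Choose the numbering such that the aldehyde carbon is C-1 by definition.
That gives two ethyl groups at C-4; a methyl group at C-5.
The substituents are ordered alphabetically, ignoring any di-/tri- multipliers.
Assembling the pieces gives 4,4-diethyl-5-methylheptanal.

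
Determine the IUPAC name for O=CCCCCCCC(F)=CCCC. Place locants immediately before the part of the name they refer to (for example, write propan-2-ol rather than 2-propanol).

8-fluorododec-8-enal

Counting along the main chain through the –CHO group and the multiple bond gives 12 carbons: the parent is dodecane.
The highest-priority functional group is an aldehyde (terminal –CHO), so the name ends in -al.
There is one C=C double bond, indicated by the ending -ene.
Choose the numbering such that the aldehyde carbon is C-1 by definition.
With this numbering: the double bond between C-8 and C-9; a fluoro group at C-8.
Assembling the pieces gives 8-fluorododec-8-enal.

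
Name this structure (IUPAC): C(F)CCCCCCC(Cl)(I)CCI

The parent chain contains 10 carbons (decane).
Number the chain so that the substituent locant set {1,3,3,10} is lower than {1,8,8,10} at the first point of difference.
With this numbering: a chloro group at C-3; a fluoro group at C-10; iodo groups at C-1 and C-3.
Prefixes are listed alphabetically: chloro, fluoro, iodo.
The name is 3-chloro-10-fluoro-1,3-diiododecane.

3-chloro-10-fluoro-1,3-diiododecane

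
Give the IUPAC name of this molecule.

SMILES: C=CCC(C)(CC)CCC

4-ethyl-4-methylhept-1-ene

The longest carbon chain that includes the multiple bond has 7 carbons, so the parent hydride is heptane.
A C=C double bond in the chain gives the infix -ene-.
Choose the numbering such that numbering from this end puts the double bond at C-1 rather than C-6.
This places the double bond between C-1 and C-2; an ethyl group at C-4; a methyl group at C-4.
Prefixes are listed alphabetically: ethyl, methyl.
Assembling the pieces gives 4-ethyl-4-methylhept-1-ene.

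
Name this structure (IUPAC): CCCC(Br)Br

1,1-dibromobutane

The longest carbon chain is 4 atoms: the parent is butane.
Number the chain so that the substituent locant set {1,1} is lower than {4,4} at the first point of difference.
With this numbering: two bromo groups at C-1.
The name is 1,1-dibromobutane.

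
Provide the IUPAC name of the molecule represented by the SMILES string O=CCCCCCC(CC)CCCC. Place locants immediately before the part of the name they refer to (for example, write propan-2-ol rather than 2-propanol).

Counting along the main chain through the –CHO group gives 11 carbons: the parent is undecane.
The principal characteristic group is an aldehyde (terminal –CHO), named with the suffix -al.
Number the chain so that the aldehyde carbon is C-1 by definition.
That gives an ethyl group at C-7.
Assembling the pieces gives 7-ethylundecanal.

7-ethylundecanal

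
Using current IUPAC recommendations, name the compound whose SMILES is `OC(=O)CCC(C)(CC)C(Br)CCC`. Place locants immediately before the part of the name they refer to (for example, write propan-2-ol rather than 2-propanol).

5-bromo-4-ethyl-4-methyloctanoic acid

The longest chain bearing the –COOH group is 8 carbons long (octane).
The principal characteristic group is a carboxylic acid (terminal –COOH), named with the suffix -oic acid.
Choose the numbering such that the carboxylic acid carbon is C-1 by definition.
With this numbering: a bromo group at C-5; an ethyl group at C-4; a methyl group at C-4.
The substituents are ordered alphabetically, ignoring any di-/tri- multipliers.
Putting it together: 5-bromo-4-ethyl-4-methyloctanoic acid.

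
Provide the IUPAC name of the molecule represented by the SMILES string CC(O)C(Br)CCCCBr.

3,7-dibromoheptan-2-ol

The longest chain bearing the –OH group is 7 carbons long (heptane).
The principal characteristic group is an alcohol (–OH), named with the suffix -ol.
Number the chain so that numbering from this end puts the hydroxyl group at C-2 rather than C-6.
This places the hydroxyl at C-2; bromo groups at C-3 and C-7.
Putting it together: 3,7-dibromoheptan-2-ol.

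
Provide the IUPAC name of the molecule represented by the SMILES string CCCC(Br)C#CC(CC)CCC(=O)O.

7-bromo-4-ethyldec-5-ynoic acid

The longest carbon chain that includes the –COOH group and the multiple bond has 10 carbons, so the parent hydride is decane.
The highest-priority functional group is a carboxylic acid (terminal –COOH), so the name ends in -oic acid.
There is one C≡C triple bond, indicated by the ending -yne.
Choose the numbering such that the carboxylic acid carbon is C-1 by definition.
That gives the triple bond between C-5 and C-6; a bromo group at C-7; an ethyl group at C-4.
The substituents are ordered alphabetically, ignoring any di-/tri- multipliers.
The name is 7-bromo-4-ethyldec-5-ynoic acid.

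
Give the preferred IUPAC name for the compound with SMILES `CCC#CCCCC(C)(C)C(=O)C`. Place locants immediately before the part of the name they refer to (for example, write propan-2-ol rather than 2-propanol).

3,3-dimethyldec-7-yn-2-one

The longest chain bearing the carbonyl and the multiple bond is 10 carbons long (decane).
The principal characteristic group is a ketone (C=O on an internal carbon), named with the suffix -one.
The chain contains a C≡C triple bond, so the unsaturation ending is -yne.
Choose the numbering such that numbering from this end puts the carbonyl group at C-2 rather than C-9.
This places the carbonyl at C-2; the triple bond between C-7 and C-8; two methyl groups at C-3.
The name is 3,3-dimethyldec-7-yn-2-one.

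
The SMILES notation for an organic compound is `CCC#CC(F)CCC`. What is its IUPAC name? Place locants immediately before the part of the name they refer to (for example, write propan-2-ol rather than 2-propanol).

5-fluorooct-3-yne

The longest chain bearing the multiple bond is 8 carbons long (octane).
The chain contains a C≡C triple bond, so the unsaturation ending is -yne.
The numbering direction is chosen so that numbering from this end puts the triple bond at C-3 rather than C-5.
With this numbering: the triple bond between C-3 and C-4; a fluoro group at C-5.
The name is 5-fluorooct-3-yne.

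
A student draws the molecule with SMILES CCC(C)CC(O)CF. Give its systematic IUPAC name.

1-fluoro-4-methylhexan-2-ol

The longest carbon chain that includes the –OH group has 6 carbons, so the parent hydride is hexane.
An alcohol (–OH) is the principal characteristic group, giving the suffix -ol.
The numbering direction is chosen so that numbering from this end puts the hydroxyl group at C-2 rather than C-5.
With this numbering: the hydroxyl at C-2; a fluoro group at C-1; a methyl group at C-4.
The substituents are ordered alphabetically, ignoring any di-/tri- multipliers.
Assembling the pieces gives 1-fluoro-4-methylhexan-2-ol.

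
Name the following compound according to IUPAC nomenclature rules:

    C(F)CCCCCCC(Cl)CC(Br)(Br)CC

10,10-dibromo-8-chloro-1-fluorododecane

The parent chain contains 12 carbons (dodecane).
The numbering direction is chosen so that the substituent locant set {1,8,10,10} is lower than {3,3,5,12} at the first point of difference.
With this numbering: two bromo groups at C-10; a chloro group at C-8; a fluoro group at C-1.
Prefixes are listed alphabetically: bromo, chloro, fluoro.
The name is 10,10-dibromo-8-chloro-1-fluorododecane.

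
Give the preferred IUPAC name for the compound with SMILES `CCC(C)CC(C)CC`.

3,5-dimethylheptane

The longest carbon chain is 7 atoms: the parent is heptane.
Numbering from either end gives identical locants here.
That gives methyl groups at C-3 and C-5.
Assembling the pieces gives 3,5-dimethylheptane.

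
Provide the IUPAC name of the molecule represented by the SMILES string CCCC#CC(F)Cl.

1-chloro-1-fluorohex-2-yne

The longest carbon chain that includes the multiple bond has 6 carbons, so the parent hydride is hexane.
There is one C≡C triple bond, indicated by the ending -yne.
Number the chain so that numbering from this end puts the triple bond at C-2 rather than C-4.
With this numbering: the triple bond between C-2 and C-3; a chloro group at C-1; a fluoro group at C-1.
Substituent prefixes are cited in alphabetical order (multiplying prefixes like di-/tri- are ignored for ordering).
Assembling the pieces gives 1-chloro-1-fluorohex-2-yne.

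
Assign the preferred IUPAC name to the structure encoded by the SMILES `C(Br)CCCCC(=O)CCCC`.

Counting along the main chain through the carbonyl gives 10 carbons: the parent is decane.
The highest-priority functional group is a ketone (C=O on an internal carbon), so the name ends in -one.
Number the chain so that numbering from this end puts the carbonyl group at C-5 rather than C-6.
That gives the carbonyl at C-5; a bromo group at C-10.
Putting it together: 10-bromodecan-5-one.

10-bromodecan-5-one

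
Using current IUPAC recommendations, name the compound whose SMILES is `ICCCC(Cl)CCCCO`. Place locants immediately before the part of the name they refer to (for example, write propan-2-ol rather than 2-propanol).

5-chloro-8-iodooctan-1-ol

Counting along the main chain through the –OH group gives 8 carbons: the parent is octane.
The principal characteristic group is an alcohol (–OH), named with the suffix -ol.
Number the chain so that numbering from this end puts the hydroxyl group at C-1 rather than C-8.
That gives the hydroxyl at C-1; a chloro group at C-5; an iodo group at C-8.
The substituents are ordered alphabetically, ignoring any di-/tri- multipliers.
Assembling the pieces gives 5-chloro-8-iodooctan-1-ol.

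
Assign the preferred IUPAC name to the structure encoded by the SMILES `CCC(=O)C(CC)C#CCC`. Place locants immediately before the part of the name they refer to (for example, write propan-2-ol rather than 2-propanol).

The longest carbon chain that includes the carbonyl and the multiple bond has 8 carbons, so the parent hydride is octane.
The highest-priority functional group is a ketone (C=O on an internal carbon), so the name ends in -one.
A C≡C triple bond in the chain gives the infix -yne-.
The numbering direction is chosen so that numbering from this end puts the carbonyl group at C-3 rather than C-6.
That gives the carbonyl at C-3; the triple bond between C-5 and C-6; an ethyl group at C-4.
Putting it together: 4-ethyloct-5-yn-3-one.

4-ethyloct-5-yn-3-one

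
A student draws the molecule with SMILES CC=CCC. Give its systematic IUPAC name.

pent-2-ene

Counting along the main chain through the multiple bond gives 5 carbons: the parent is pentane.
A C=C double bond in the chain gives the infix -ene-.
Choose the numbering such that numbering from this end puts the double bond at C-2 rather than C-3.
With this numbering: the double bond between C-2 and C-3.
Putting it together: pent-2-ene.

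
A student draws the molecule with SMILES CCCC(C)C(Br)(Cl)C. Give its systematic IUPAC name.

The longest carbon chain is 6 atoms: the parent is hexane.
Number the chain so that the substituent locant set {2,2,3} is lower than {4,5,5} at the first point of difference.
That gives a bromo group at C-2; a chloro group at C-2; a methyl group at C-3.
Substituent prefixes are cited in alphabetical order (multiplying prefixes like di-/tri- are ignored for ordering).
Assembling the pieces gives 2-bromo-2-chloro-3-methylhexane.

2-bromo-2-chloro-3-methylhexane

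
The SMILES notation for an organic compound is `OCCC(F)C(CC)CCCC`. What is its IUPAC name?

4-ethyl-3-fluorooctan-1-ol

Counting along the main chain through the –OH group gives 8 carbons: the parent is octane.
An alcohol (–OH) is the principal characteristic group, giving the suffix -ol.
The numbering direction is chosen so that numbering from this end puts the hydroxyl group at C-1 rather than C-8.
With this numbering: the hydroxyl at C-1; an ethyl group at C-4; a fluoro group at C-3.
The substituents are ordered alphabetically, ignoring any di-/tri- multipliers.
The name is 4-ethyl-3-fluorooctan-1-ol.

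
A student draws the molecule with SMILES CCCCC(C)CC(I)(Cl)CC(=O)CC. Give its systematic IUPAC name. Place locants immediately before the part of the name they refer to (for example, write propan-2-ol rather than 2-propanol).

Counting along the main chain through the carbonyl gives 11 carbons: the parent is undecane.
The principal characteristic group is a ketone (C=O on an internal carbon), named with the suffix -one.
Choose the numbering such that numbering from this end puts the carbonyl group at C-3 rather than C-9.
This places the carbonyl at C-3; a chloro group at C-5; an iodo group at C-5; a methyl group at C-7.
Substituent prefixes are cited in alphabetical order (multiplying prefixes like di-/tri- are ignored for ordering).
The name is 5-chloro-5-iodo-7-methylundecan-3-one.

5-chloro-5-iodo-7-methylundecan-3-one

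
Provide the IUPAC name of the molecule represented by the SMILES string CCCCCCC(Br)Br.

1,1-dibromoheptane

The longest carbon chain is 7 atoms: the parent is heptane.
Number the chain so that the substituent locant set {1,1} is lower than {7,7} at the first point of difference.
That gives two bromo groups at C-1.
Putting it together: 1,1-dibromoheptane.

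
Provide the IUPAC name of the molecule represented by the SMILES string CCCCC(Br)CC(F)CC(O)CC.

The longest chain bearing the –OH group is 11 carbons long (undecane).
The highest-priority functional group is an alcohol (–OH), so the name ends in -ol.
The numbering direction is chosen so that numbering from this end puts the hydroxyl group at C-3 rather than C-9.
This places the hydroxyl at C-3; a bromo group at C-7; a fluoro group at C-5.
Prefixes are listed alphabetically: bromo, fluoro.
Assembling the pieces gives 7-bromo-5-fluoroundecan-3-ol.

7-bromo-5-fluoroundecan-3-ol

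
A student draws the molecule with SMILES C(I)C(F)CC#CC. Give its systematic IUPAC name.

5-fluoro-6-iodohex-2-yne

The longest carbon chain that includes the multiple bond has 6 carbons, so the parent hydride is hexane.
The chain contains a C≡C triple bond, so the unsaturation ending is -yne.
Choose the numbering such that numbering from this end puts the triple bond at C-2 rather than C-4.
This places the triple bond between C-2 and C-3; a fluoro group at C-5; an iodo group at C-6.
The substituents are ordered alphabetically, ignoring any di-/tri- multipliers.
The name is 5-fluoro-6-iodohex-2-yne.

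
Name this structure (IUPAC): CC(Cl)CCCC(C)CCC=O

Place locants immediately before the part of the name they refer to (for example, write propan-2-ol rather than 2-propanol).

8-chloro-4-methylnonanal

Counting along the main chain through the –CHO group gives 9 carbons: the parent is nonane.
The principal characteristic group is an aldehyde (terminal –CHO), named with the suffix -al.
Choose the numbering such that the aldehyde carbon is C-1 by definition.
With this numbering: a chloro group at C-8; a methyl group at C-4.
The substituents are ordered alphabetically, ignoring any di-/tri- multipliers.
The name is 8-chloro-4-methylnonanal.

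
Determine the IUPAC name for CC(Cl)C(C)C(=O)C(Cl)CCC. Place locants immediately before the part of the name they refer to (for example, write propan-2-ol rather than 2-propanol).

2,5-dichloro-3-methyloctan-4-one

Counting along the main chain through the carbonyl gives 8 carbons: the parent is octane.
The principal characteristic group is a ketone (C=O on an internal carbon), named with the suffix -one.
The numbering direction is chosen so that numbering from this end puts the carbonyl group at C-4 rather than C-5.
With this numbering: the carbonyl at C-4; chloro groups at C-2 and C-5; a methyl group at C-3.
Substituent prefixes are cited in alphabetical order (multiplying prefixes like di-/tri- are ignored for ordering).
Assembling the pieces gives 2,5-dichloro-3-methyloctan-4-one.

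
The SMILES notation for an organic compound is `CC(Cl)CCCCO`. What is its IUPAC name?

5-chlorohexan-1-ol

Counting along the main chain through the –OH group gives 6 carbons: the parent is hexane.
The highest-priority functional group is an alcohol (–OH), so the name ends in -ol.
Choose the numbering such that numbering from this end puts the hydroxyl group at C-1 rather than C-6.
This places the hydroxyl at C-1; a chloro group at C-5.
The name is 5-chlorohexan-1-ol.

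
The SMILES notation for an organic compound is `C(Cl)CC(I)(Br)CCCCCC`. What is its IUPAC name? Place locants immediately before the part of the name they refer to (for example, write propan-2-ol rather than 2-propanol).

3-bromo-1-chloro-3-iodononane

The longest continuous carbon chain has 9 atoms, so the parent hydride is nonane.
The numbering direction is chosen so that the substituent locant set {1,3,3} is lower than {7,7,9} at the first point of difference.
That gives a bromo group at C-3; a chloro group at C-1; an iodo group at C-3.
The substituents are ordered alphabetically, ignoring any di-/tri- multipliers.
The name is 3-bromo-1-chloro-3-iodononane.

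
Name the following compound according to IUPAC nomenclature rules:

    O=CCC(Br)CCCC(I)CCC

Counting along the main chain through the –CHO group gives 10 carbons: the parent is decane.
The highest-priority functional group is an aldehyde (terminal –CHO), so the name ends in -al.
The numbering direction is chosen so that the aldehyde carbon is C-1 by definition.
That gives a bromo group at C-3; an iodo group at C-7.
The substituents are ordered alphabetically, ignoring any di-/tri- multipliers.
The name is 3-bromo-7-iododecanal.

3-bromo-7-iododecanal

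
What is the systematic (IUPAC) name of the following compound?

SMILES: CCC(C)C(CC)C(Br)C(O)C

3-bromo-4-ethyl-5-methylheptan-2-ol

Counting along the main chain through the –OH group gives 7 carbons: the parent is heptane.
An alcohol (–OH) is the principal characteristic group, giving the suffix -ol.
The numbering direction is chosen so that numbering from this end puts the hydroxyl group at C-2 rather than C-6.
With this numbering: the hydroxyl at C-2; a bromo group at C-3; an ethyl group at C-4; a methyl group at C-5.
Prefixes are listed alphabetically: bromo, ethyl, methyl.
Assembling the pieces gives 3-bromo-4-ethyl-5-methylheptan-2-ol.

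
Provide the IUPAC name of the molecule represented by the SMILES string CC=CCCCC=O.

hept-5-enal

The longest carbon chain that includes the –CHO group and the multiple bond has 7 carbons, so the parent hydride is heptane.
The principal characteristic group is an aldehyde (terminal –CHO), named with the suffix -al.
There is one C=C double bond, indicated by the ending -ene.
Number the chain so that the aldehyde carbon is C-1 by definition.
With this numbering: the double bond between C-5 and C-6.
The name is hept-5-enal.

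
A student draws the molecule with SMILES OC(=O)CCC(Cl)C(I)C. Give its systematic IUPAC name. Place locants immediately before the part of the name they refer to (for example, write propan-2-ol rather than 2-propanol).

4-chloro-5-iodohexanoic acid

Counting along the main chain through the –COOH group gives 6 carbons: the parent is hexane.
A carboxylic acid (terminal –COOH) is the principal characteristic group, giving the suffix -oic acid.
Choose the numbering such that the carboxylic acid carbon is C-1 by definition.
That gives a chloro group at C-4; an iodo group at C-5.
Prefixes are listed alphabetically: chloro, iodo.
Assembling the pieces gives 4-chloro-5-iodohexanoic acid.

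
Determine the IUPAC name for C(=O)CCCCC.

The longest carbon chain that includes the –CHO group has 6 carbons, so the parent hydride is hexane.
The principal characteristic group is an aldehyde (terminal –CHO), named with the suffix -al.
Number the chain so that the aldehyde carbon is C-1 by definition.
Putting it together: hexanal.

hexanal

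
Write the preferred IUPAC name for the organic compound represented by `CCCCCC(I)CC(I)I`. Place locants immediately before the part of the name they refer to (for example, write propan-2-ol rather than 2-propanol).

1,1,3-triiodooctane

The parent chain contains 8 carbons (octane).
Choose the numbering such that the substituent locant set {1,1,3} is lower than {6,8,8} at the first point of difference.
This places iodo groups at C-1 (×2) and C-3.
Assembling the pieces gives 1,1,3-triiodooctane.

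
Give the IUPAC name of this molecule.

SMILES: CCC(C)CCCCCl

The parent chain contains 7 carbons (heptane).
Number the chain so that the substituent locant set {1,5} is lower than {3,7} at the first point of difference.
That gives a chloro group at C-1; a methyl group at C-5.
The substituents are ordered alphabetically, ignoring any di-/tri- multipliers.
Assembling the pieces gives 1-chloro-5-methylheptane.

1-chloro-5-methylheptane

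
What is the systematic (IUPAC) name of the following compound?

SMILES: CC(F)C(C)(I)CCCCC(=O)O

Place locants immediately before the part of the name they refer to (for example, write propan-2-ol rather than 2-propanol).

The longest carbon chain that includes the –COOH group has 8 carbons, so the parent hydride is octane.
The principal characteristic group is a carboxylic acid (terminal –COOH), named with the suffix -oic acid.
Number the chain so that the carboxylic acid carbon is C-1 by definition.
This places a fluoro group at C-7; an iodo group at C-6; a methyl group at C-6.
Prefixes are listed alphabetically: fluoro, iodo, methyl.
Assembling the pieces gives 7-fluoro-6-iodo-6-methyloctanoic acid.

7-fluoro-6-iodo-6-methyloctanoic acid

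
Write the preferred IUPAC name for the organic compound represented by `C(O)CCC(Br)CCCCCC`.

The longest chain bearing the –OH group is 10 carbons long (decane).
An alcohol (–OH) is the principal characteristic group, giving the suffix -ol.
The numbering direction is chosen so that numbering from this end puts the hydroxyl group at C-1 rather than C-10.
That gives the hydroxyl at C-1; a bromo group at C-4.
Assembling the pieces gives 4-bromodecan-1-ol.

4-bromodecan-1-ol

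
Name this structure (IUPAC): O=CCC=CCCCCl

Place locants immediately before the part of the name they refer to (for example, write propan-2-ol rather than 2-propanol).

7-chlorohept-3-enal

The longest chain bearing the –CHO group and the multiple bond is 7 carbons long (heptane).
An aldehyde (terminal –CHO) is the principal characteristic group, giving the suffix -al.
There is one C=C double bond, indicated by the ending -ene.
Choose the numbering such that the aldehyde carbon is C-1 by definition.
This places the double bond between C-3 and C-4; a chloro group at C-7.
Putting it together: 7-chlorohept-3-enal.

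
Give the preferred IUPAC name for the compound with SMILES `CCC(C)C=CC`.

The longest chain bearing the multiple bond is 6 carbons long (hexane).
A C=C double bond in the chain gives the infix -ene-.
Number the chain so that numbering from this end puts the double bond at C-2 rather than C-4.
That gives the double bond between C-2 and C-3; a methyl group at C-4.
Assembling the pieces gives 4-methylhex-2-ene.

4-methylhex-2-ene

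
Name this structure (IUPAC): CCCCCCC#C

The longest carbon chain that includes the multiple bond has 8 carbons, so the parent hydride is octane.
The chain contains a C≡C triple bond, so the unsaturation ending is -yne.
Choose the numbering such that numbering from this end puts the triple bond at C-1 rather than C-7.
This places the triple bond between C-1 and C-2.
Putting it together: oct-1-yne.

oct-1-yne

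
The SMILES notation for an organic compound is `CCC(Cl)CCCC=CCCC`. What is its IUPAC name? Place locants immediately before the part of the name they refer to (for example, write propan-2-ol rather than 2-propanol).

9-chloroundec-4-ene

Counting along the main chain through the multiple bond gives 11 carbons: the parent is undecane.
There is one C=C double bond, indicated by the ending -ene.
The numbering direction is chosen so that numbering from this end puts the double bond at C-4 rather than C-7.
This places the double bond between C-4 and C-5; a chloro group at C-9.
The name is 9-chloroundec-4-ene.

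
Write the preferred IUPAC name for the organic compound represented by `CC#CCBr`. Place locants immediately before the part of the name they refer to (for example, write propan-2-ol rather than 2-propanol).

The longest carbon chain that includes the multiple bond has 4 carbons, so the parent hydride is butane.
The chain contains a C≡C triple bond, so the unsaturation ending is -yne.
The numbering direction is chosen so that the substituent locant set {1} is lower than {4} at the first point of difference.
This places the triple bond between C-2 and C-3; a bromo group at C-1.
Assembling the pieces gives 1-bromobut-2-yne.

1-bromobut-2-yne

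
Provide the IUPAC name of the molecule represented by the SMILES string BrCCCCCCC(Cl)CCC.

1-bromo-7-chlorodecane

The longest carbon chain is 10 atoms: the parent is decane.
The numbering direction is chosen so that the substituent locant set {1,7} is lower than {4,10} at the first point of difference.
With this numbering: a bromo group at C-1; a chloro group at C-7.
The substituents are ordered alphabetically, ignoring any di-/tri- multipliers.
Assembling the pieces gives 1-bromo-7-chlorodecane.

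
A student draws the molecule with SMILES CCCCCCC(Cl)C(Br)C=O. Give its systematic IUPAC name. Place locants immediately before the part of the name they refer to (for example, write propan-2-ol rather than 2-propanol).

The longest chain bearing the –CHO group is 9 carbons long (nonane).
The principal characteristic group is an aldehyde (terminal –CHO), named with the suffix -al.
The numbering direction is chosen so that the aldehyde carbon is C-1 by definition.
With this numbering: a bromo group at C-2; a chloro group at C-3.
The substituents are ordered alphabetically, ignoring any di-/tri- multipliers.
Putting it together: 2-bromo-3-chlorononanal.

2-bromo-3-chlorononanal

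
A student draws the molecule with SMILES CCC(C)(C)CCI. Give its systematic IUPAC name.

1-iodo-3,3-dimethylpentane

The longest carbon chain is 5 atoms: the parent is pentane.
Choose the numbering such that the substituent locant set {1,3,3} is lower than {3,3,5} at the first point of difference.
This places an iodo group at C-1; two methyl groups at C-3.
The substituents are ordered alphabetically, ignoring any di-/tri- multipliers.
The name is 1-iodo-3,3-dimethylpentane.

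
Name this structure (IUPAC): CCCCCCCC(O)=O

The longest chain bearing the –COOH group is 8 carbons long (octane).
The highest-priority functional group is a carboxylic acid (terminal –COOH), so the name ends in -oic acid.
Number the chain so that the carboxylic acid carbon is C-1 by definition.
The name is octanoic acid.

octanoic acid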